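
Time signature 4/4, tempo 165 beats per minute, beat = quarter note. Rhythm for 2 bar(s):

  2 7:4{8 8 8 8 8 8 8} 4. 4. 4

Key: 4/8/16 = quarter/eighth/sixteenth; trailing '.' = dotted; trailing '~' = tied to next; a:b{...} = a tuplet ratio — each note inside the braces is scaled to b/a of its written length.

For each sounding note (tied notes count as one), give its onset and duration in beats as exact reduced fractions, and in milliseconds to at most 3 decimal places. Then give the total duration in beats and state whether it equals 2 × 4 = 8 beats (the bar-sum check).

1) 0.0ms=0b +727.273ms=2b
2) 727.273ms=2b +103.896ms=2/7b
3) 831.169ms=16/7b +103.896ms=2/7b
4) 935.065ms=18/7b +103.896ms=2/7b
5) 1038.961ms=20/7b +103.896ms=2/7b
6) 1142.857ms=22/7b +103.896ms=2/7b
7) 1246.753ms=24/7b +103.896ms=2/7b
8) 1350.649ms=26/7b +103.896ms=2/7b
9) 1454.545ms=4b +545.455ms=3/2b
10) 2000.0ms=11/2b +545.455ms=3/2b
11) 2545.455ms=7b +363.636ms=1b
Σ=8b of 8 (165bpm 4/4) — PASS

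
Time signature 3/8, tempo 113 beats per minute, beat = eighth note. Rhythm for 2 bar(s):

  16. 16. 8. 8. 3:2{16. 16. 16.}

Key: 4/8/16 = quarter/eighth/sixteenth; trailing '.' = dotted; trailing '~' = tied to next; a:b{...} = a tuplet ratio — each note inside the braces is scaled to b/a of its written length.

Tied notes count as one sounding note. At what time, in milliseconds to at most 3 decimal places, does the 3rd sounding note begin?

1. 0.0ms @ 0 + 398.23ms (3/4)
2. 398.23ms @ 3/4 + 398.23ms (3/4)
3. 796.46ms @ 3/2 + 796.46ms (3/2)
4. 1592.92ms @ 3 + 796.46ms (3/2)
5. 2389.381ms @ 9/2 + 265.487ms (1/2)
6. 2654.867ms @ 5 + 265.487ms (1/2)
7. 2920.354ms @ 11/2 + 265.487ms (1/2)

note 3 onset = 3/2b = 796.46ms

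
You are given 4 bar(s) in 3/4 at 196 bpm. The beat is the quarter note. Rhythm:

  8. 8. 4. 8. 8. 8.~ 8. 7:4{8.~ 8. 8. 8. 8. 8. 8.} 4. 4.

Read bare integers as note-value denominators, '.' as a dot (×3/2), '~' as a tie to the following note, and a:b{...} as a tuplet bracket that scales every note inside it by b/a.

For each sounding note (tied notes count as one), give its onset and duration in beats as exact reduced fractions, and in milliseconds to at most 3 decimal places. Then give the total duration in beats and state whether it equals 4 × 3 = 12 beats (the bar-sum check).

1) 0.0ms=0b +229.592ms=3/4b
2) 229.592ms=3/4b +229.592ms=3/4b
3) 459.184ms=3/2b +459.184ms=3/2b
4) 918.367ms=3b +229.592ms=3/4b
5) 1147.959ms=15/4b +229.592ms=3/4b
6) 1377.551ms=9/2b +459.184ms=3/2b
7) 1836.735ms=6b +262.391ms=6/7b
8) 2099.125ms=48/7b +131.195ms=3/7b
9) 2230.321ms=51/7b +131.195ms=3/7b
10) 2361.516ms=54/7b +131.195ms=3/7b
11) 2492.711ms=57/7b +131.195ms=3/7b
12) 2623.907ms=60/7b +131.195ms=3/7b
13) 2755.102ms=9b +459.184ms=3/2b
14) 3214.286ms=21/2b +459.184ms=3/2b
Σ=12b of 12 (196bpm 3/4) — PASS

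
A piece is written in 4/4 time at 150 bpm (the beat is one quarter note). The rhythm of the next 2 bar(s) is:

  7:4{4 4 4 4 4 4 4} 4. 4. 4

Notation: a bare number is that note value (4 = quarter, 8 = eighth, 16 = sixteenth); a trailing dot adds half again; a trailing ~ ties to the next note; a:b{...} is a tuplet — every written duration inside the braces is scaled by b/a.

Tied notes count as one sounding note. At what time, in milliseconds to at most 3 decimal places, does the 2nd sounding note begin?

1. 0.0ms @ 0 + 228.571ms (4/7)
2. 228.571ms @ 4/7 + 228.571ms (4/7)
3. 457.143ms @ 8/7 + 228.571ms (4/7)
4. 685.714ms @ 12/7 + 228.571ms (4/7)
5. 914.286ms @ 16/7 + 228.571ms (4/7)
6. 1142.857ms @ 20/7 + 228.571ms (4/7)
7. 1371.429ms @ 24/7 + 228.571ms (4/7)
8. 1600.0ms @ 4 + 600.0ms (3/2)
9. 2200.0ms @ 11/2 + 600.0ms (3/2)
10. 2800.0ms @ 7 + 400.0ms (1)

note 2 onset = 4/7b = 228.571ms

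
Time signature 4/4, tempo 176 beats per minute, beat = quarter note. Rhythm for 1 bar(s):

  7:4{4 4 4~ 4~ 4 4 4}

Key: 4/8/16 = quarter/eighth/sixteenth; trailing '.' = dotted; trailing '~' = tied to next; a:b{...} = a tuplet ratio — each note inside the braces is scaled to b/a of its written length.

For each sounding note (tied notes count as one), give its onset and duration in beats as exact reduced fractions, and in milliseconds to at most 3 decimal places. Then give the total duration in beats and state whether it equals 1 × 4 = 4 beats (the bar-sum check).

1) 0.0ms=0b +194.805ms=4/7b
2) 194.805ms=4/7b +194.805ms=4/7b
3) 389.61ms=8/7b +584.416ms=12/7b
4) 974.026ms=20/7b +194.805ms=4/7b
5) 1168.831ms=24/7b +194.805ms=4/7b
Σ=4b of 4 (176bpm 4/4) — PASS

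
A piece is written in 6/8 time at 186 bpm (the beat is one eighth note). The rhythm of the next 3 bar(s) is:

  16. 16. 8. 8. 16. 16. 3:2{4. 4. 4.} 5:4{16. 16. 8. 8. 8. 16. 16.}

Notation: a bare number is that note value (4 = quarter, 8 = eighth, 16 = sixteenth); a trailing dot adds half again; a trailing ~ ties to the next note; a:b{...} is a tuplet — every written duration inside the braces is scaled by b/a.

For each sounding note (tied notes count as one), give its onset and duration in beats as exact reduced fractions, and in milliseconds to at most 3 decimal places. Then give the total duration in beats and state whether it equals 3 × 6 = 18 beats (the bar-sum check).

1) 0.0ms=0b +241.935ms=3/4b
2) 241.935ms=3/4b +241.935ms=3/4b
3) 483.871ms=3/2b +483.871ms=3/2b
4) 967.742ms=3b +483.871ms=3/2b
5) 1451.613ms=9/2b +241.935ms=3/4b
6) 1693.548ms=21/4b +241.935ms=3/4b
7) 1935.484ms=6b +645.161ms=2b
8) 2580.645ms=8b +645.161ms=2b
9) 3225.806ms=10b +645.161ms=2b
10) 3870.968ms=12b +193.548ms=3/5b
11) 4064.516ms=63/5b +193.548ms=3/5b
12) 4258.065ms=66/5b +387.097ms=6/5b
13) 4645.161ms=72/5b +387.097ms=6/5b
14) 5032.258ms=78/5b +387.097ms=6/5b
15) 5419.355ms=84/5b +193.548ms=3/5b
16) 5612.903ms=87/5b +193.548ms=3/5b
Σ=18b of 18 (186bpm 6/8) — PASS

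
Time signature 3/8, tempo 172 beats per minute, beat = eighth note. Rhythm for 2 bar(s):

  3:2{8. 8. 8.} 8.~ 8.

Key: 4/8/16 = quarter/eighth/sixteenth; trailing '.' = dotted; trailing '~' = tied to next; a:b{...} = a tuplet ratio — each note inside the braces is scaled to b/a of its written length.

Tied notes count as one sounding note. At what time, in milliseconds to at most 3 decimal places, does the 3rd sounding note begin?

1. 0.0ms @ 0 + 348.837ms (1)
2. 348.837ms @ 1 + 348.837ms (1)
3. 697.674ms @ 2 + 348.837ms (1)
4. 1046.512ms @ 3 + 1046.512ms (3)

note 3 onset = 2b = 697.674ms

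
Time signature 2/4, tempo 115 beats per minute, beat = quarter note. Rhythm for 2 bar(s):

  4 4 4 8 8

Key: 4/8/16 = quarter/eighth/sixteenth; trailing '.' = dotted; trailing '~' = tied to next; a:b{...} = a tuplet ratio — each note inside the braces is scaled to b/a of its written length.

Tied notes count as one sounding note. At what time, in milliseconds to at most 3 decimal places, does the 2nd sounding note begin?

note 2 onset = 1b = 521.739ms

1. 0.0ms @ 0 + 521.739ms (1)
2. 521.739ms @ 1 + 521.739ms (1)
3. 1043.478ms @ 2 + 521.739ms (1)
4. 1565.217ms @ 3 + 260.87ms (1/2)
5. 1826.087ms @ 7/2 + 260.87ms (1/2)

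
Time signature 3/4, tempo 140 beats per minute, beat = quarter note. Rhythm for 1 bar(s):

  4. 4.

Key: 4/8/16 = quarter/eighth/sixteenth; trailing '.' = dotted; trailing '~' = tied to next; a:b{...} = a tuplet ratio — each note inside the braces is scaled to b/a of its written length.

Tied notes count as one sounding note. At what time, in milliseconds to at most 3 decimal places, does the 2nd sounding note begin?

note 2 onset = 3/2b = 642.857ms

1. 0.0ms @ 0 + 642.857ms (3/2)
2. 642.857ms @ 3/2 + 642.857ms (3/2)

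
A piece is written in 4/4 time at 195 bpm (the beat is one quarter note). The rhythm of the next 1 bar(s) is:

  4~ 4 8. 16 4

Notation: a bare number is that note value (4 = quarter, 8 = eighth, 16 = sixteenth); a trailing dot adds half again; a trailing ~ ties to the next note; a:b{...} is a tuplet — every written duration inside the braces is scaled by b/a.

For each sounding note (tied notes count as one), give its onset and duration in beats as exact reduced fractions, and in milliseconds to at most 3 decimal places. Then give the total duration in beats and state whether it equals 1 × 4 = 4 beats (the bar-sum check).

1) 0.0ms=0b +615.385ms=2b
2) 615.385ms=2b +230.769ms=3/4b
3) 846.154ms=11/4b +76.923ms=1/4b
4) 923.077ms=3b +307.692ms=1b
Σ=4b of 4 (195bpm 4/4) — PASS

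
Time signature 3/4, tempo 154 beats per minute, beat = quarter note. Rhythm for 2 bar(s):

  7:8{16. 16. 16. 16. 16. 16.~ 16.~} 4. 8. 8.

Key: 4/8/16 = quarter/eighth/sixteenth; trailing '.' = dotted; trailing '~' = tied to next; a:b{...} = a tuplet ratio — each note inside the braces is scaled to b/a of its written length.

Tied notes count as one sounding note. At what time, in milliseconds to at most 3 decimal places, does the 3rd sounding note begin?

note 3 onset = 6/7b = 333.952ms

1. 0.0ms @ 0 + 166.976ms (3/7)
2. 166.976ms @ 3/7 + 166.976ms (3/7)
3. 333.952ms @ 6/7 + 166.976ms (3/7)
4. 500.928ms @ 9/7 + 166.976ms (3/7)
5. 667.904ms @ 12/7 + 166.976ms (3/7)
6. 834.879ms @ 15/7 + 918.367ms (33/14)
7. 1753.247ms @ 9/2 + 292.208ms (3/4)
8. 2045.455ms @ 21/4 + 292.208ms (3/4)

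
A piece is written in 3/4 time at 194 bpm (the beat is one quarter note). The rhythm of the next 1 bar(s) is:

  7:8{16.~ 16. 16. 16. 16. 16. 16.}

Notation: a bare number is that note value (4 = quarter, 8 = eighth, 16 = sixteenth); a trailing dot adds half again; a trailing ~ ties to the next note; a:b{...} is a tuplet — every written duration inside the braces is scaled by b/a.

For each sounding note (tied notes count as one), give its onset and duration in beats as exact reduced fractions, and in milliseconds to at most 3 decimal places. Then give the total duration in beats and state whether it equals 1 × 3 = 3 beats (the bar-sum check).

1) 0.0ms=0b +265.096ms=6/7b
2) 265.096ms=6/7b +132.548ms=3/7b
3) 397.644ms=9/7b +132.548ms=3/7b
4) 530.191ms=12/7b +132.548ms=3/7b
5) 662.739ms=15/7b +132.548ms=3/7b
6) 795.287ms=18/7b +132.548ms=3/7b
Σ=3b of 3 (194bpm 3/4) — PASS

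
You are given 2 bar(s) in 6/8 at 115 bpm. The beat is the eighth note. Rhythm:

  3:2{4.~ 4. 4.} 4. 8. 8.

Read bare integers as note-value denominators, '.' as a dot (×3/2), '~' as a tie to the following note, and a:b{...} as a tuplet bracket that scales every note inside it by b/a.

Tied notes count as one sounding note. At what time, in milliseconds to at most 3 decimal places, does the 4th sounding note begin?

1. 0.0ms @ 0 + 2086.957ms (4)
2. 2086.957ms @ 4 + 1043.478ms (2)
3. 3130.435ms @ 6 + 1565.217ms (3)
4. 4695.652ms @ 9 + 782.609ms (3/2)
5. 5478.261ms @ 21/2 + 782.609ms (3/2)

note 4 onset = 9b = 4695.652ms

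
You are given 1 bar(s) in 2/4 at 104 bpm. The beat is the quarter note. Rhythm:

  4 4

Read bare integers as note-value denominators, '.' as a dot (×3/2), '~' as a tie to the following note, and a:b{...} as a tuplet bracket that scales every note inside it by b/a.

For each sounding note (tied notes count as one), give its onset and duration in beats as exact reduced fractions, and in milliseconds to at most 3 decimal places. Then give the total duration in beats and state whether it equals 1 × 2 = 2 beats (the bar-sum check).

1) 0.0ms=0b +576.923ms=1b
2) 576.923ms=1b +576.923ms=1b
Σ=2b of 2 (104bpm 2/4) — PASS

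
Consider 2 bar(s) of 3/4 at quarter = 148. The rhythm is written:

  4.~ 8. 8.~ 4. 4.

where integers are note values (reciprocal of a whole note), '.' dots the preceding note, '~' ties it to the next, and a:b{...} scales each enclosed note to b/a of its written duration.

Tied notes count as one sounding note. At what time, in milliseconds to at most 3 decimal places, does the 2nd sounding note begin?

1. 0.0ms @ 0 + 912.162ms (9/4)
2. 912.162ms @ 9/4 + 912.162ms (9/4)
3. 1824.324ms @ 9/2 + 608.108ms (3/2)

note 2 onset = 9/4b = 912.162ms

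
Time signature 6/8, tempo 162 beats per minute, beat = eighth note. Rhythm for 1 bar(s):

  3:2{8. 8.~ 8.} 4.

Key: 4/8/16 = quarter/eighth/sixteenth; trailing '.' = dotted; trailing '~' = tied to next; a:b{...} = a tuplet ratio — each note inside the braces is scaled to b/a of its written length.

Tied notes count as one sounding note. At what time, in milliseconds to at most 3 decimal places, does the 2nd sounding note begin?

note 2 onset = 1b = 370.37ms

1. 0.0ms @ 0 + 370.37ms (1)
2. 370.37ms @ 1 + 740.741ms (2)
3. 1111.111ms @ 3 + 1111.111ms (3)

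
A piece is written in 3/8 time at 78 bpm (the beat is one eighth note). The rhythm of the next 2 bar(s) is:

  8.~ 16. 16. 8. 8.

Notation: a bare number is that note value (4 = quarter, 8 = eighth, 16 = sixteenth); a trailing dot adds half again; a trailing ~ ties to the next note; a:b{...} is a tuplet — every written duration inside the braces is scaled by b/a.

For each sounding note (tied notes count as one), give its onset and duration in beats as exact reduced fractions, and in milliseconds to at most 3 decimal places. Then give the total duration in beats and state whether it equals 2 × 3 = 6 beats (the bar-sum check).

1) 0.0ms=0b +1730.769ms=9/4b
2) 1730.769ms=9/4b +576.923ms=3/4b
3) 2307.692ms=3b +1153.846ms=3/2b
4) 3461.538ms=9/2b +1153.846ms=3/2b
Σ=6b of 6 (78bpm 3/8) — PASS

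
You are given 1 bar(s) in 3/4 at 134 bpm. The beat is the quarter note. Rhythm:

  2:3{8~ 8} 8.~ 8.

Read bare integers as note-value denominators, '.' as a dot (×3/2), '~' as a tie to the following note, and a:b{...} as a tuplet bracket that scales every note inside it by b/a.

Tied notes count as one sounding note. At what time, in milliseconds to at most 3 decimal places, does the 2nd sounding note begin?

1. 0.0ms @ 0 + 671.642ms (3/2)
2. 671.642ms @ 3/2 + 671.642ms (3/2)

note 2 onset = 3/2b = 671.642ms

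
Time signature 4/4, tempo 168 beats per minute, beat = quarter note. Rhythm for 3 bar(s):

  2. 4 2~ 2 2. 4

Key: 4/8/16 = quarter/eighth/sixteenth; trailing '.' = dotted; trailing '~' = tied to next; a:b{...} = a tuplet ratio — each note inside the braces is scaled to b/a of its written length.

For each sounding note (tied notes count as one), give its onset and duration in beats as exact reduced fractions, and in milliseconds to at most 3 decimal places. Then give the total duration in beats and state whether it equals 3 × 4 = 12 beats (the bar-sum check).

1) 0.0ms=0b +1071.429ms=3b
2) 1071.429ms=3b +357.143ms=1b
3) 1428.571ms=4b +1428.571ms=4b
4) 2857.143ms=8b +1071.429ms=3b
5) 3928.571ms=11b +357.143ms=1b
Σ=12b of 12 (168bpm 4/4) — PASS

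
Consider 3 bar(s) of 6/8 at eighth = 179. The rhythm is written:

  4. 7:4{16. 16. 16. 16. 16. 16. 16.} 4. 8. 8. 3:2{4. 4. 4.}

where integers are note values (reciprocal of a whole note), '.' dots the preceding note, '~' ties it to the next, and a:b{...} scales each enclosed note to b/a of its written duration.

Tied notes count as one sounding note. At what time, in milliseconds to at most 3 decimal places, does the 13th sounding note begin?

note 13 onset = 14b = 4692.737ms

1. 0.0ms @ 0 + 1005.587ms (3)
2. 1005.587ms @ 3 + 143.655ms (3/7)
3. 1149.242ms @ 24/7 + 143.655ms (3/7)
4. 1292.897ms @ 27/7 + 143.655ms (3/7)
5. 1436.552ms @ 30/7 + 143.655ms (3/7)
6. 1580.208ms @ 33/7 + 143.655ms (3/7)
7. 1723.863ms @ 36/7 + 143.655ms (3/7)
8. 1867.518ms @ 39/7 + 143.655ms (3/7)
9. 2011.173ms @ 6 + 1005.587ms (3)
10. 3016.76ms @ 9 + 502.793ms (3/2)
11. 3519.553ms @ 21/2 + 502.793ms (3/2)
12. 4022.346ms @ 12 + 670.391ms (2)
13. 4692.737ms @ 14 + 670.391ms (2)
14. 5363.128ms @ 16 + 670.391ms (2)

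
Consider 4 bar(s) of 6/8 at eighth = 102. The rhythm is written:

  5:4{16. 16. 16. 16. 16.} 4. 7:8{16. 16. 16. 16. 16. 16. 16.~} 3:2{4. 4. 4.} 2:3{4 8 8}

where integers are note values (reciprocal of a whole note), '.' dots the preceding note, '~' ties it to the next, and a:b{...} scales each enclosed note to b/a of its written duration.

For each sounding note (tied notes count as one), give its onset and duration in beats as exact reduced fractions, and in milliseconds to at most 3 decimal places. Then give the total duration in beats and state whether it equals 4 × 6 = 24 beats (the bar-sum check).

1) 0.0ms=0b +352.941ms=3/5b
2) 352.941ms=3/5b +352.941ms=3/5b
3) 705.882ms=6/5b +352.941ms=3/5b
4) 1058.824ms=9/5b +352.941ms=3/5b
5) 1411.765ms=12/5b +352.941ms=3/5b
6) 1764.706ms=3b +1764.706ms=3b
7) 3529.412ms=6b +504.202ms=6/7b
8) 4033.613ms=48/7b +504.202ms=6/7b
9) 4537.815ms=54/7b +504.202ms=6/7b
10) 5042.017ms=60/7b +504.202ms=6/7b
11) 5546.218ms=66/7b +504.202ms=6/7b
12) 6050.42ms=72/7b +504.202ms=6/7b
13) 6554.622ms=78/7b +1680.672ms=20/7b
14) 8235.294ms=14b +1176.471ms=2b
15) 9411.765ms=16b +1176.471ms=2b
16) 10588.235ms=18b +1764.706ms=3b
17) 12352.941ms=21b +882.353ms=3/2b
18) 13235.294ms=45/2b +882.353ms=3/2b
Σ=24b of 24 (102bpm 6/8) — PASS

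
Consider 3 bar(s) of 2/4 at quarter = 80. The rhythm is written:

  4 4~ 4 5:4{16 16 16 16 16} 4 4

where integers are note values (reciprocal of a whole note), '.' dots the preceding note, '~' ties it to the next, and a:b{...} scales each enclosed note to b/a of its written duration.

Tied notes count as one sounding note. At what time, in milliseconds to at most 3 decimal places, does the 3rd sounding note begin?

1. 0.0ms @ 0 + 750.0ms (1)
2. 750.0ms @ 1 + 1500.0ms (2)
3. 2250.0ms @ 3 + 150.0ms (1/5)
4. 2400.0ms @ 16/5 + 150.0ms (1/5)
5. 2550.0ms @ 17/5 + 150.0ms (1/5)
6. 2700.0ms @ 18/5 + 150.0ms (1/5)
7. 2850.0ms @ 19/5 + 150.0ms (1/5)
8. 3000.0ms @ 4 + 750.0ms (1)
9. 3750.0ms @ 5 + 750.0ms (1)

note 3 onset = 3b = 2250.0ms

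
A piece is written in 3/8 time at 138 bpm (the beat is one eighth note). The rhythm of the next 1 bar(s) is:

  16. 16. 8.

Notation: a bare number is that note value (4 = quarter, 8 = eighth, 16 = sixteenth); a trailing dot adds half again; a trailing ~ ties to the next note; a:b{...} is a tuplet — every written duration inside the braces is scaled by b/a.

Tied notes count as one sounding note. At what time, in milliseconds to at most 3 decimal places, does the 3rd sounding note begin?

note 3 onset = 3/2b = 652.174ms

1. 0.0ms @ 0 + 326.087ms (3/4)
2. 326.087ms @ 3/4 + 326.087ms (3/4)
3. 652.174ms @ 3/2 + 652.174ms (3/2)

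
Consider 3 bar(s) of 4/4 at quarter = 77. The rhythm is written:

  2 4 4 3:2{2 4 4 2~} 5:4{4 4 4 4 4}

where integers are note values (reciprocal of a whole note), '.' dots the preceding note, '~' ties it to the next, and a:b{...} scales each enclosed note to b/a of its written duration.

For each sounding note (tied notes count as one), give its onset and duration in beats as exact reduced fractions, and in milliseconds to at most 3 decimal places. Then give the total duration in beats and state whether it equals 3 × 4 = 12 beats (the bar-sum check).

1) 0.0ms=0b +1558.442ms=2b
2) 1558.442ms=2b +779.221ms=1b
3) 2337.662ms=3b +779.221ms=1b
4) 3116.883ms=4b +1038.961ms=4/3b
5) 4155.844ms=16/3b +519.481ms=2/3b
6) 4675.325ms=6b +519.481ms=2/3b
7) 5194.805ms=20/3b +1662.338ms=32/15b
8) 6857.143ms=44/5b +623.377ms=4/5b
9) 7480.519ms=48/5b +623.377ms=4/5b
10) 8103.896ms=52/5b +623.377ms=4/5b
11) 8727.273ms=56/5b +623.377ms=4/5b
Σ=12b of 12 (77bpm 4/4) — PASS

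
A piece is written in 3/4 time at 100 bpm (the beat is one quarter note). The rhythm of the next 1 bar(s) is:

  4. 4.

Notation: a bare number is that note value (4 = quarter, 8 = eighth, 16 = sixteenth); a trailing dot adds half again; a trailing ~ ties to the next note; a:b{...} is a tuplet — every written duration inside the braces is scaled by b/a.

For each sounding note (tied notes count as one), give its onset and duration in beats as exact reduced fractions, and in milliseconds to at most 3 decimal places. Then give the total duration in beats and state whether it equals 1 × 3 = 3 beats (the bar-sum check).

1) 0.0ms=0b +900.0ms=3/2b
2) 900.0ms=3/2b +900.0ms=3/2b
Σ=3b of 3 (100bpm 3/4) — PASS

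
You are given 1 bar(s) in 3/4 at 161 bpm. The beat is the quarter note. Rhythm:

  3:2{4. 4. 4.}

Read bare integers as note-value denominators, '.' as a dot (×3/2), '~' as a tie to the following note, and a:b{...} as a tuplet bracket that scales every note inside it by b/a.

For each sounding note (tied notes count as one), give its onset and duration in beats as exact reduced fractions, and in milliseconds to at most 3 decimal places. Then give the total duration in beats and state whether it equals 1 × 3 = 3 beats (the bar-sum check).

1) 0.0ms=0b +372.671ms=1b
2) 372.671ms=1b +372.671ms=1b
3) 745.342ms=2b +372.671ms=1b
Σ=3b of 3 (161bpm 3/4) — PASS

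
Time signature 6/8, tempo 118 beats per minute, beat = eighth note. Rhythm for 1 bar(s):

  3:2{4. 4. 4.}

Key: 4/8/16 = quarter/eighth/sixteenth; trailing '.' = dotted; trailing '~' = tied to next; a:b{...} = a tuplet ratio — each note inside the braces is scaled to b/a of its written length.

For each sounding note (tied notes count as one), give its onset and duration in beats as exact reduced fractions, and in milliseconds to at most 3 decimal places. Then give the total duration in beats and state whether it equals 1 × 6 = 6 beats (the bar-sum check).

1) 0.0ms=0b +1016.949ms=2b
2) 1016.949ms=2b +1016.949ms=2b
3) 2033.898ms=4b +1016.949ms=2b
Σ=6b of 6 (118bpm 6/8) — PASS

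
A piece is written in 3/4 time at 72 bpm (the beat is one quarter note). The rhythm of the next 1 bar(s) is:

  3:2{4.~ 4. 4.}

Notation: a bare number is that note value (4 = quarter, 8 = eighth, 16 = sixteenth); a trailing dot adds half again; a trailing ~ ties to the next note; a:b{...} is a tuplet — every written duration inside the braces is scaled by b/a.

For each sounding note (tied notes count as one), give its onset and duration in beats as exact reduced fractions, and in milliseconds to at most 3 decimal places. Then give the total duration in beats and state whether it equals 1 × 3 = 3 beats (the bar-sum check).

1) 0.0ms=0b +1666.667ms=2b
2) 1666.667ms=2b +833.333ms=1b
Σ=3b of 3 (72bpm 3/4) — PASS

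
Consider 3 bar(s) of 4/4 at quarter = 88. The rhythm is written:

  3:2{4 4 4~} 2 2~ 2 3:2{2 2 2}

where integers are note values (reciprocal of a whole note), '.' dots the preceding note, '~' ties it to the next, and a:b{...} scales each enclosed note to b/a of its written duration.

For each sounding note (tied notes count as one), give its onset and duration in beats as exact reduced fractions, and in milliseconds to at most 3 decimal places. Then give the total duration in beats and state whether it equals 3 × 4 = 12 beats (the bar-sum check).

1) 0.0ms=0b +454.545ms=2/3b
2) 454.545ms=2/3b +454.545ms=2/3b
3) 909.091ms=4/3b +1818.182ms=8/3b
4) 2727.273ms=4b +2727.273ms=4b
5) 5454.545ms=8b +909.091ms=4/3b
6) 6363.636ms=28/3b +909.091ms=4/3b
7) 7272.727ms=32/3b +909.091ms=4/3b
Σ=12b of 12 (88bpm 4/4) — PASS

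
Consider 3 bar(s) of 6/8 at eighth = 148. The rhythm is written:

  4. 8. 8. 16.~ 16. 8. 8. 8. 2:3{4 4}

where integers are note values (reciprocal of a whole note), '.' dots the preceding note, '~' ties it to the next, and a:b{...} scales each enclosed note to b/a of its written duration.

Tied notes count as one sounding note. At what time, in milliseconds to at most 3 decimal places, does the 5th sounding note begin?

1. 0.0ms @ 0 + 1216.216ms (3)
2. 1216.216ms @ 3 + 608.108ms (3/2)
3. 1824.324ms @ 9/2 + 608.108ms (3/2)
4. 2432.432ms @ 6 + 608.108ms (3/2)
5. 3040.541ms @ 15/2 + 608.108ms (3/2)
6. 3648.649ms @ 9 + 608.108ms (3/2)
7. 4256.757ms @ 21/2 + 608.108ms (3/2)
8. 4864.865ms @ 12 + 1216.216ms (3)
9. 6081.081ms @ 15 + 1216.216ms (3)

note 5 onset = 15/2b = 3040.541ms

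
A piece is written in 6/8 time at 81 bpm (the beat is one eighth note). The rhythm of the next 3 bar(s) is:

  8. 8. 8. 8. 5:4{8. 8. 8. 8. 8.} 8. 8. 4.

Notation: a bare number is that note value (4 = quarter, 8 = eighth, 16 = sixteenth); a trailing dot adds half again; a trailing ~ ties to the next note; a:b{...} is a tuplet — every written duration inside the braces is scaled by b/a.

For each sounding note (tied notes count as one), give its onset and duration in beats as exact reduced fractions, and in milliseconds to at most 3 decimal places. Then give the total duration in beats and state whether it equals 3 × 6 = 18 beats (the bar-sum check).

1) 0.0ms=0b +1111.111ms=3/2b
2) 1111.111ms=3/2b +1111.111ms=3/2b
3) 2222.222ms=3b +1111.111ms=3/2b
4) 3333.333ms=9/2b +1111.111ms=3/2b
5) 4444.444ms=6b +888.889ms=6/5b
6) 5333.333ms=36/5b +888.889ms=6/5b
7) 6222.222ms=42/5b +888.889ms=6/5b
8) 7111.111ms=48/5b +888.889ms=6/5b
9) 8000.0ms=54/5b +888.889ms=6/5b
10) 8888.889ms=12b +1111.111ms=3/2b
11) 10000.0ms=27/2b +1111.111ms=3/2b
12) 11111.111ms=15b +2222.222ms=3b
Σ=18b of 18 (81bpm 6/8) — PASS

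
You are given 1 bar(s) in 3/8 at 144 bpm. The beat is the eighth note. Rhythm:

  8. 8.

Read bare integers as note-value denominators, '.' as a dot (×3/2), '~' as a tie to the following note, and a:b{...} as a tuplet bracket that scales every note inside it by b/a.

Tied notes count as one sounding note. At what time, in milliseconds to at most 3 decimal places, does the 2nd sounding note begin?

1. 0.0ms @ 0 + 625.0ms (3/2)
2. 625.0ms @ 3/2 + 625.0ms (3/2)

note 2 onset = 3/2b = 625.0ms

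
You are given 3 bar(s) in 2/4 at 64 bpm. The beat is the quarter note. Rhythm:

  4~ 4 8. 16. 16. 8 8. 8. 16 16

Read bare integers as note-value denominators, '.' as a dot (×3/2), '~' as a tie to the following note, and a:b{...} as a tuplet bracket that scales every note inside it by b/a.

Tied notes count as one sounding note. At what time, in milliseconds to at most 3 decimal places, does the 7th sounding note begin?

1. 0.0ms @ 0 + 1875.0ms (2)
2. 1875.0ms @ 2 + 703.125ms (3/4)
3. 2578.125ms @ 11/4 + 351.562ms (3/8)
4. 2929.688ms @ 25/8 + 351.562ms (3/8)
5. 3281.25ms @ 7/2 + 468.75ms (1/2)
6. 3750.0ms @ 4 + 703.125ms (3/4)
7. 4453.125ms @ 19/4 + 703.125ms (3/4)
8. 5156.25ms @ 11/2 + 234.375ms (1/4)
9. 5390.625ms @ 23/4 + 234.375ms (1/4)

note 7 onset = 19/4b = 4453.125ms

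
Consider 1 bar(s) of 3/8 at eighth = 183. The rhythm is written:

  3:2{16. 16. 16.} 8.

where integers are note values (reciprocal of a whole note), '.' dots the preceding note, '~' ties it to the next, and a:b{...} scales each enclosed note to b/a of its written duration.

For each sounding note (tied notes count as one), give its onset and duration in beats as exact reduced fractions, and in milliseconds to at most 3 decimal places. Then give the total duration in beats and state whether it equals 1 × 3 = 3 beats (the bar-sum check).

1) 0.0ms=0b +163.934ms=1/2b
2) 163.934ms=1/2b +163.934ms=1/2b
3) 327.869ms=1b +163.934ms=1/2b
4) 491.803ms=3/2b +491.803ms=3/2b
Σ=3b of 3 (183bpm 3/8) — PASS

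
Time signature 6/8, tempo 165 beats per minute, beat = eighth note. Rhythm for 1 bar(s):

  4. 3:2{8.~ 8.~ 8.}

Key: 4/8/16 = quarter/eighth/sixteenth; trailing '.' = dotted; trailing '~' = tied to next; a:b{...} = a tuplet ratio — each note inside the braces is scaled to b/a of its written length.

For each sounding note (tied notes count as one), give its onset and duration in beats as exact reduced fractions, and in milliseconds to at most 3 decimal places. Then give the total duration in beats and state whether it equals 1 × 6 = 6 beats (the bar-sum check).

1) 0.0ms=0b +1090.909ms=3b
2) 1090.909ms=3b +1090.909ms=3b
Σ=6b of 6 (165bpm 6/8) — PASS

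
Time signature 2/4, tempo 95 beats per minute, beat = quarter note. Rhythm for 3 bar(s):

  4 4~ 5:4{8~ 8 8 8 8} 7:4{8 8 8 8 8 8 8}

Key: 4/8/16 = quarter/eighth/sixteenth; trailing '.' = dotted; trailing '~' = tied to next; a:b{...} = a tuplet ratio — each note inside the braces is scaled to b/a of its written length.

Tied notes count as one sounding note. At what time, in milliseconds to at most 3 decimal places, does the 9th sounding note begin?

1. 0.0ms @ 0 + 631.579ms (1)
2. 631.579ms @ 1 + 1136.842ms (9/5)
3. 1768.421ms @ 14/5 + 252.632ms (2/5)
4. 2021.053ms @ 16/5 + 252.632ms (2/5)
5. 2273.684ms @ 18/5 + 252.632ms (2/5)
6. 2526.316ms @ 4 + 180.451ms (2/7)
7. 2706.767ms @ 30/7 + 180.451ms (2/7)
8. 2887.218ms @ 32/7 + 180.451ms (2/7)
9. 3067.669ms @ 34/7 + 180.451ms (2/7)
10. 3248.12ms @ 36/7 + 180.451ms (2/7)
11. 3428.571ms @ 38/7 + 180.451ms (2/7)
12. 3609.023ms @ 40/7 + 180.451ms (2/7)

note 9 onset = 34/7b = 3067.669ms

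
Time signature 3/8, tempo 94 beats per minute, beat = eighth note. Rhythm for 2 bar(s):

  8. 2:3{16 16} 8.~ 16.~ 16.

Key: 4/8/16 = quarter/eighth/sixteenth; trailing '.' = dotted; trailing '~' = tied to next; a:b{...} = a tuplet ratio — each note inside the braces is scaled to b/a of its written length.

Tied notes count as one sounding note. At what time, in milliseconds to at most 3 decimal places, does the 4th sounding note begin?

note 4 onset = 3b = 1914.894ms

1. 0.0ms @ 0 + 957.447ms (3/2)
2. 957.447ms @ 3/2 + 478.723ms (3/4)
3. 1436.17ms @ 9/4 + 478.723ms (3/4)
4. 1914.894ms @ 3 + 1914.894ms (3)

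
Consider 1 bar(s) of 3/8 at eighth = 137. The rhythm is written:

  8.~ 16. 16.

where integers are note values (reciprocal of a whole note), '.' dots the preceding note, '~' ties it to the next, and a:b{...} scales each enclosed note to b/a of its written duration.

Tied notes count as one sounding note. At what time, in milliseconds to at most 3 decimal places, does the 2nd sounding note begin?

1. 0.0ms @ 0 + 985.401ms (9/4)
2. 985.401ms @ 9/4 + 328.467ms (3/4)

note 2 onset = 9/4b = 985.401ms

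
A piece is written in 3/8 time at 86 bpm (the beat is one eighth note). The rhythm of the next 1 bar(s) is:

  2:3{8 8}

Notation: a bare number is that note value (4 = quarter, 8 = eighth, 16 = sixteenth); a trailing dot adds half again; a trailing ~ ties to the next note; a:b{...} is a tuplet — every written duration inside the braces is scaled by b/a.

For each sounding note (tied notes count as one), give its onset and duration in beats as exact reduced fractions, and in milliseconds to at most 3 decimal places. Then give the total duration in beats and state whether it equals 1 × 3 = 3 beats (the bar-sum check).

1) 0.0ms=0b +1046.512ms=3/2b
2) 1046.512ms=3/2b +1046.512ms=3/2b
Σ=3b of 3 (86bpm 3/8) — PASS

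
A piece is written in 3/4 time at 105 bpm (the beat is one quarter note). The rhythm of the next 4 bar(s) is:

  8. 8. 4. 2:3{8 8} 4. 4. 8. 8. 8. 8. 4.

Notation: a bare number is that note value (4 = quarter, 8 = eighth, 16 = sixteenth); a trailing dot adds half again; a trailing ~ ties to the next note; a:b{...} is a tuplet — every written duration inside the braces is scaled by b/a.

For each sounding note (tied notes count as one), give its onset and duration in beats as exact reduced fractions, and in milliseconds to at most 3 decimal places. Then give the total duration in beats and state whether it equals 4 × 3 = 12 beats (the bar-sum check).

1) 0.0ms=0b +428.571ms=3/4b
2) 428.571ms=3/4b +428.571ms=3/4b
3) 857.143ms=3/2b +857.143ms=3/2b
4) 1714.286ms=3b +428.571ms=3/4b
5) 2142.857ms=15/4b +428.571ms=3/4b
6) 2571.429ms=9/2b +857.143ms=3/2b
7) 3428.571ms=6b +857.143ms=3/2b
8) 4285.714ms=15/2b +428.571ms=3/4b
9) 4714.286ms=33/4b +428.571ms=3/4b
10) 5142.857ms=9b +428.571ms=3/4b
11) 5571.429ms=39/4b +428.571ms=3/4b
12) 6000.0ms=21/2b +857.143ms=3/2b
Σ=12b of 12 (105bpm 3/4) — PASS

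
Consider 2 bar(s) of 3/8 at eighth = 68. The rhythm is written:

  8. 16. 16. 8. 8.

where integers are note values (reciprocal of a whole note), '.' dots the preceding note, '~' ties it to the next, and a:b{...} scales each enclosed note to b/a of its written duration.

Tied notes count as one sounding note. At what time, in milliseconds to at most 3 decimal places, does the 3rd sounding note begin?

1. 0.0ms @ 0 + 1323.529ms (3/2)
2. 1323.529ms @ 3/2 + 661.765ms (3/4)
3. 1985.294ms @ 9/4 + 661.765ms (3/4)
4. 2647.059ms @ 3 + 1323.529ms (3/2)
5. 3970.588ms @ 9/2 + 1323.529ms (3/2)

note 3 onset = 9/4b = 1985.294ms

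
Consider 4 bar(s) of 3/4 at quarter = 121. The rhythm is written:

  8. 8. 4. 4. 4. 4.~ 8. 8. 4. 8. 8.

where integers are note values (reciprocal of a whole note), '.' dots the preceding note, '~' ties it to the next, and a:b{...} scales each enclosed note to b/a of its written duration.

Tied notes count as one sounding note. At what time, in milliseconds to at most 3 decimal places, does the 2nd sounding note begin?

note 2 onset = 3/4b = 371.901ms

1. 0.0ms @ 0 + 371.901ms (3/4)
2. 371.901ms @ 3/4 + 371.901ms (3/4)
3. 743.802ms @ 3/2 + 743.802ms (3/2)
4. 1487.603ms @ 3 + 743.802ms (3/2)
5. 2231.405ms @ 9/2 + 743.802ms (3/2)
6. 2975.207ms @ 6 + 1115.702ms (9/4)
7. 4090.909ms @ 33/4 + 371.901ms (3/4)
8. 4462.81ms @ 9 + 743.802ms (3/2)
9. 5206.612ms @ 21/2 + 371.901ms (3/4)
10. 5578.512ms @ 45/4 + 371.901ms (3/4)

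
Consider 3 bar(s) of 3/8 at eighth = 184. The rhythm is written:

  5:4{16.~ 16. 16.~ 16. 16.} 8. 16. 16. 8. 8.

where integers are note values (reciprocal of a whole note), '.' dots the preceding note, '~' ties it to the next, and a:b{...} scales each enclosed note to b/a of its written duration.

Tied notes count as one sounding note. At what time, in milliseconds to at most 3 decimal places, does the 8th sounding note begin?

note 8 onset = 15/2b = 2445.652ms

1. 0.0ms @ 0 + 391.304ms (6/5)
2. 391.304ms @ 6/5 + 391.304ms (6/5)
3. 782.609ms @ 12/5 + 195.652ms (3/5)
4. 978.261ms @ 3 + 489.13ms (3/2)
5. 1467.391ms @ 9/2 + 244.565ms (3/4)
6. 1711.957ms @ 21/4 + 244.565ms (3/4)
7. 1956.522ms @ 6 + 489.13ms (3/2)
8. 2445.652ms @ 15/2 + 489.13ms (3/2)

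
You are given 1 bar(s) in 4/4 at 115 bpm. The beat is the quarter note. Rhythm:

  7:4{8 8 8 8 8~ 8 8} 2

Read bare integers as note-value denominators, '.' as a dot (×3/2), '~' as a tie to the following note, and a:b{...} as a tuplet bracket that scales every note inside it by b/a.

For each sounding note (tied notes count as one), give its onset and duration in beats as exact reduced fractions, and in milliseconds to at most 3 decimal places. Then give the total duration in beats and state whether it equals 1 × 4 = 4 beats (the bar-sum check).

1) 0.0ms=0b +149.068ms=2/7b
2) 149.068ms=2/7b +149.068ms=2/7b
3) 298.137ms=4/7b +149.068ms=2/7b
4) 447.205ms=6/7b +149.068ms=2/7b
5) 596.273ms=8/7b +298.137ms=4/7b
6) 894.41ms=12/7b +149.068ms=2/7b
7) 1043.478ms=2b +1043.478ms=2b
Σ=4b of 4 (115bpm 4/4) — PASS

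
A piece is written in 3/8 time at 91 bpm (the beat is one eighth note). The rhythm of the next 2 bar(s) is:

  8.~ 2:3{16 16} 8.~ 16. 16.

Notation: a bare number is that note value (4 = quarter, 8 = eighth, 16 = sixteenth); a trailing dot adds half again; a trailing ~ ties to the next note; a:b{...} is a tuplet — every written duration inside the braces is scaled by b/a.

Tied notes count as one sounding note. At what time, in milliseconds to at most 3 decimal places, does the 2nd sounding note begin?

1. 0.0ms @ 0 + 1483.516ms (9/4)
2. 1483.516ms @ 9/4 + 494.505ms (3/4)
3. 1978.022ms @ 3 + 1483.516ms (9/4)
4. 3461.538ms @ 21/4 + 494.505ms (3/4)

note 2 onset = 9/4b = 1483.516ms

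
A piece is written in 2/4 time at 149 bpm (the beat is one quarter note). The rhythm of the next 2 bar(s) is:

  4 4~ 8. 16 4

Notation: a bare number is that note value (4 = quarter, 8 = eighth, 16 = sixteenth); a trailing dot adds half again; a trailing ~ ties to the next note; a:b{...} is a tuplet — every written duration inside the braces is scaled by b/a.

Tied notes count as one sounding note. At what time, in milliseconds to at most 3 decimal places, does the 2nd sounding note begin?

1. 0.0ms @ 0 + 402.685ms (1)
2. 402.685ms @ 1 + 704.698ms (7/4)
3. 1107.383ms @ 11/4 + 100.671ms (1/4)
4. 1208.054ms @ 3 + 402.685ms (1)

note 2 onset = 1b = 402.685ms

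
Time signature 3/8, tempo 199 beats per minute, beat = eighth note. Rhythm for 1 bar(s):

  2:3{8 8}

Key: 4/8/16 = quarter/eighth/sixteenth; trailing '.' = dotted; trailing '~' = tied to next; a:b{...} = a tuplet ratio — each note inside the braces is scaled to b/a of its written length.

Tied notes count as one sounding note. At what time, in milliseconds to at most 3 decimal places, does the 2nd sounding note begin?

1. 0.0ms @ 0 + 452.261ms (3/2)
2. 452.261ms @ 3/2 + 452.261ms (3/2)

note 2 onset = 3/2b = 452.261ms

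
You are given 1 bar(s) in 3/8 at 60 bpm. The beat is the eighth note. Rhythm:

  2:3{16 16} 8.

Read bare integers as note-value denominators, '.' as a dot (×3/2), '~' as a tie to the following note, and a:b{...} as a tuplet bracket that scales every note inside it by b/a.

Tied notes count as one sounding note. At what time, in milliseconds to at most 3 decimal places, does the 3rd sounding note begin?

1. 0.0ms @ 0 + 750.0ms (3/4)
2. 750.0ms @ 3/4 + 750.0ms (3/4)
3. 1500.0ms @ 3/2 + 1500.0ms (3/2)

note 3 onset = 3/2b = 1500.0ms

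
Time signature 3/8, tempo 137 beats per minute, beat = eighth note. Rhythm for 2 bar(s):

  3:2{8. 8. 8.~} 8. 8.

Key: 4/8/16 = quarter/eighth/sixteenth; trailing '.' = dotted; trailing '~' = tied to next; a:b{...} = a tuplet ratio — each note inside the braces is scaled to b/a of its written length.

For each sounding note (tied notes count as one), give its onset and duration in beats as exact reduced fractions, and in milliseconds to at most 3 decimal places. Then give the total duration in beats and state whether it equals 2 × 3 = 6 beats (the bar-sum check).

1) 0.0ms=0b +437.956ms=1b
2) 437.956ms=1b +437.956ms=1b
3) 875.912ms=2b +1094.891ms=5/2b
4) 1970.803ms=9/2b +656.934ms=3/2b
Σ=6b of 6 (137bpm 3/8) — PASS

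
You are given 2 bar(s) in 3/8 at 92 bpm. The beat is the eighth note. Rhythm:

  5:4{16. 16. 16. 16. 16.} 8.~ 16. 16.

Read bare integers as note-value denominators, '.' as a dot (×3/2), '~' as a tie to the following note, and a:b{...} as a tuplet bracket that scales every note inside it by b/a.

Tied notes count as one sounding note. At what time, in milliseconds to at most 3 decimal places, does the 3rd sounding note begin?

1. 0.0ms @ 0 + 391.304ms (3/5)
2. 391.304ms @ 3/5 + 391.304ms (3/5)
3. 782.609ms @ 6/5 + 391.304ms (3/5)
4. 1173.913ms @ 9/5 + 391.304ms (3/5)
5. 1565.217ms @ 12/5 + 391.304ms (3/5)
6. 1956.522ms @ 3 + 1467.391ms (9/4)
7. 3423.913ms @ 21/4 + 489.13ms (3/4)

note 3 onset = 6/5b = 782.609ms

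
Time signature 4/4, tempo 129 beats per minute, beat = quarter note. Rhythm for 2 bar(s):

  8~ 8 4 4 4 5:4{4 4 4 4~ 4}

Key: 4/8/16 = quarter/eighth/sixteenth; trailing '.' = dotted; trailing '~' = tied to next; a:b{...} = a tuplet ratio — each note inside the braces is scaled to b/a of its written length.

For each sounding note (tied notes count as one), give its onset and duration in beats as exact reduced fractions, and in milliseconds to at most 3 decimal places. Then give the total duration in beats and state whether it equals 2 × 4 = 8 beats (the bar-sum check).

1) 0.0ms=0b +465.116ms=1b
2) 465.116ms=1b +465.116ms=1b
3) 930.233ms=2b +465.116ms=1b
4) 1395.349ms=3b +465.116ms=1b
5) 1860.465ms=4b +372.093ms=4/5b
6) 2232.558ms=24/5b +372.093ms=4/5b
7) 2604.651ms=28/5b +372.093ms=4/5b
8) 2976.744ms=32/5b +744.186ms=8/5b
Σ=8b of 8 (129bpm 4/4) — PASS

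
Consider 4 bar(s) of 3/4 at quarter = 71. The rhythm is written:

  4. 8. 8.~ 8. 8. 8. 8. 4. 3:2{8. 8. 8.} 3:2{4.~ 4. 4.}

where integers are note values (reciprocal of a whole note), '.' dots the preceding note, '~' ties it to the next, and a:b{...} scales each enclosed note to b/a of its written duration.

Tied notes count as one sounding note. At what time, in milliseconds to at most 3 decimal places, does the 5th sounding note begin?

note 5 onset = 9/2b = 3802.817ms

1. 0.0ms @ 0 + 1267.606ms (3/2)
2. 1267.606ms @ 3/2 + 633.803ms (3/4)
3. 1901.408ms @ 9/4 + 1267.606ms (3/2)
4. 3169.014ms @ 15/4 + 633.803ms (3/4)
5. 3802.817ms @ 9/2 + 633.803ms (3/4)
6. 4436.62ms @ 21/4 + 633.803ms (3/4)
7. 5070.423ms @ 6 + 1267.606ms (3/2)
8. 6338.028ms @ 15/2 + 422.535ms (1/2)
9. 6760.563ms @ 8 + 422.535ms (1/2)
10. 7183.099ms @ 17/2 + 422.535ms (1/2)
11. 7605.634ms @ 9 + 1690.141ms (2)
12. 9295.775ms @ 11 + 845.07ms (1)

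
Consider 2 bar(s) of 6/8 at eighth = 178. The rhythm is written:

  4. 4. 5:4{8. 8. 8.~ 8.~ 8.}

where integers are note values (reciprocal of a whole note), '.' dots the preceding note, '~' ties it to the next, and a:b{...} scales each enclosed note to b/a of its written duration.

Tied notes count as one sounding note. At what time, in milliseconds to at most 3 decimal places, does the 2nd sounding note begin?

1. 0.0ms @ 0 + 1011.236ms (3)
2. 1011.236ms @ 3 + 1011.236ms (3)
3. 2022.472ms @ 6 + 404.494ms (6/5)
4. 2426.966ms @ 36/5 + 404.494ms (6/5)
5. 2831.461ms @ 42/5 + 1213.483ms (18/5)

note 2 onset = 3b = 1011.236ms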